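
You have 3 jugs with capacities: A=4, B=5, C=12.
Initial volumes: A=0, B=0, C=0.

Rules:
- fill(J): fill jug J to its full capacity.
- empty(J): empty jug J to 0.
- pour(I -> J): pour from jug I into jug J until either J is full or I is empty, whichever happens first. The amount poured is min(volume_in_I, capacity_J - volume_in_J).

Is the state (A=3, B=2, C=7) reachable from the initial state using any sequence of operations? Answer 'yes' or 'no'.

BFS explored all 258 reachable states.
Reachable set includes: (0,0,0), (0,0,1), (0,0,2), (0,0,3), (0,0,4), (0,0,5), (0,0,6), (0,0,7), (0,0,8), (0,0,9), (0,0,10), (0,0,11) ...
Target (A=3, B=2, C=7) not in reachable set → no.

Answer: no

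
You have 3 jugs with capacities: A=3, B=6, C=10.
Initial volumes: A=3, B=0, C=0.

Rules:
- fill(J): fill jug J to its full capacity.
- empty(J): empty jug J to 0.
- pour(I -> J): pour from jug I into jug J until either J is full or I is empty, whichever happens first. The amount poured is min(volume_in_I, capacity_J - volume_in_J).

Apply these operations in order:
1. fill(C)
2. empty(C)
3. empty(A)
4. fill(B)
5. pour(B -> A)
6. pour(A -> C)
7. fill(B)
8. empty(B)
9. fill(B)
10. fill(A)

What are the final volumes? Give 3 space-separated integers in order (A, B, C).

Step 1: fill(C) -> (A=3 B=0 C=10)
Step 2: empty(C) -> (A=3 B=0 C=0)
Step 3: empty(A) -> (A=0 B=0 C=0)
Step 4: fill(B) -> (A=0 B=6 C=0)
Step 5: pour(B -> A) -> (A=3 B=3 C=0)
Step 6: pour(A -> C) -> (A=0 B=3 C=3)
Step 7: fill(B) -> (A=0 B=6 C=3)
Step 8: empty(B) -> (A=0 B=0 C=3)
Step 9: fill(B) -> (A=0 B=6 C=3)
Step 10: fill(A) -> (A=3 B=6 C=3)

Answer: 3 6 3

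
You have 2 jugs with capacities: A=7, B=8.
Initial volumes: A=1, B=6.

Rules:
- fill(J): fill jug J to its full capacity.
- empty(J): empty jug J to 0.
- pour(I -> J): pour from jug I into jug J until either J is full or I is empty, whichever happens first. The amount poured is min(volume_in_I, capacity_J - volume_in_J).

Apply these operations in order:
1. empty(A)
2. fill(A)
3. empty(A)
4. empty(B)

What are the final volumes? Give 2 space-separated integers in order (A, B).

Step 1: empty(A) -> (A=0 B=6)
Step 2: fill(A) -> (A=7 B=6)
Step 3: empty(A) -> (A=0 B=6)
Step 4: empty(B) -> (A=0 B=0)

Answer: 0 0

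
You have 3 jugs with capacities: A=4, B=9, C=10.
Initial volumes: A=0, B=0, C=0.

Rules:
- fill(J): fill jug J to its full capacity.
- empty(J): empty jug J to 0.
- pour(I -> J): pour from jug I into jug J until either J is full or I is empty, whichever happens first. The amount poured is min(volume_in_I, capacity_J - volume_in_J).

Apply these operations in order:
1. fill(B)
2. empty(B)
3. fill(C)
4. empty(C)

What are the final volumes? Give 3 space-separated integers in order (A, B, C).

Step 1: fill(B) -> (A=0 B=9 C=0)
Step 2: empty(B) -> (A=0 B=0 C=0)
Step 3: fill(C) -> (A=0 B=0 C=10)
Step 4: empty(C) -> (A=0 B=0 C=0)

Answer: 0 0 0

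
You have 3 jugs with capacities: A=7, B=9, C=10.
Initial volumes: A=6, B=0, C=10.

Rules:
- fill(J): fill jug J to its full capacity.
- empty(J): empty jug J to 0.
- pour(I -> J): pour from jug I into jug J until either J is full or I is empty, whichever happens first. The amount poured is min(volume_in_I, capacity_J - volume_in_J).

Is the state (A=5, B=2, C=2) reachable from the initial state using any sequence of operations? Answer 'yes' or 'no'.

Answer: no

Derivation:
BFS explored all 448 reachable states.
Reachable set includes: (0,0,0), (0,0,1), (0,0,2), (0,0,3), (0,0,4), (0,0,5), (0,0,6), (0,0,7), (0,0,8), (0,0,9), (0,0,10), (0,1,0) ...
Target (A=5, B=2, C=2) not in reachable set → no.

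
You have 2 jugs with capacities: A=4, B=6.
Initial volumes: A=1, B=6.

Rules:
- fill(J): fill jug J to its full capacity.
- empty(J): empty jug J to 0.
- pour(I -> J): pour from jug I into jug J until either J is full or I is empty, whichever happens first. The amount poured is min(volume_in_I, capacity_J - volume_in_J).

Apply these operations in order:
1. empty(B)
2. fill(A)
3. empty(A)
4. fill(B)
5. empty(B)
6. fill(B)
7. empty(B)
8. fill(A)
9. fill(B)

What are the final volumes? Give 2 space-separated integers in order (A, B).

Step 1: empty(B) -> (A=1 B=0)
Step 2: fill(A) -> (A=4 B=0)
Step 3: empty(A) -> (A=0 B=0)
Step 4: fill(B) -> (A=0 B=6)
Step 5: empty(B) -> (A=0 B=0)
Step 6: fill(B) -> (A=0 B=6)
Step 7: empty(B) -> (A=0 B=0)
Step 8: fill(A) -> (A=4 B=0)
Step 9: fill(B) -> (A=4 B=6)

Answer: 4 6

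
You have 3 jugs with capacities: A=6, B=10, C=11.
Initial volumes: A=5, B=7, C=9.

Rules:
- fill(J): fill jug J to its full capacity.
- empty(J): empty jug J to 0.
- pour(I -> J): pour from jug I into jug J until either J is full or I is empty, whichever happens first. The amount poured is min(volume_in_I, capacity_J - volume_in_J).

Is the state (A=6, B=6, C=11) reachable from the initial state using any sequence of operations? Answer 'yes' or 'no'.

BFS from (A=5, B=7, C=9):
  1. fill(C) -> (A=5 B=7 C=11)
  2. pour(B -> A) -> (A=6 B=6 C=11)
Target reached → yes.

Answer: yes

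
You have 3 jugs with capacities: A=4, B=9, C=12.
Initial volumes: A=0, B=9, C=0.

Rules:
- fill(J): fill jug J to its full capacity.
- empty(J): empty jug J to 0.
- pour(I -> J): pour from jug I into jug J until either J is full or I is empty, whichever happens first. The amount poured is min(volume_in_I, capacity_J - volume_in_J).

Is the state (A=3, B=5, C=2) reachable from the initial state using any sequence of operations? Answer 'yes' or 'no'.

Answer: no

Derivation:
BFS explored all 386 reachable states.
Reachable set includes: (0,0,0), (0,0,1), (0,0,2), (0,0,3), (0,0,4), (0,0,5), (0,0,6), (0,0,7), (0,0,8), (0,0,9), (0,0,10), (0,0,11) ...
Target (A=3, B=5, C=2) not in reachable set → no.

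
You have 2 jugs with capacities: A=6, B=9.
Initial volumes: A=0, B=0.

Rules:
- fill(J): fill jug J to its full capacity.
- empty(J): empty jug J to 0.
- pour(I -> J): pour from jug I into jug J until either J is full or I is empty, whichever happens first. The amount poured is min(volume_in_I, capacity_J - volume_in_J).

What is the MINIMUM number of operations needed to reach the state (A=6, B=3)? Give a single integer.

Answer: 2

Derivation:
BFS from (A=0, B=0). One shortest path:
  1. fill(B) -> (A=0 B=9)
  2. pour(B -> A) -> (A=6 B=3)
Reached target in 2 moves.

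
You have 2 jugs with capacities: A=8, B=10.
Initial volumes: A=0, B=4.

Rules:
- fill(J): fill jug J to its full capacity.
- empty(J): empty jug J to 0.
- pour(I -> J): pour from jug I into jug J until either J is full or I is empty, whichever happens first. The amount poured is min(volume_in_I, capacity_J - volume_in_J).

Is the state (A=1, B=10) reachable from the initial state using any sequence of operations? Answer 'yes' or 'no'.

Answer: no

Derivation:
BFS explored all 18 reachable states.
Reachable set includes: (0,0), (0,2), (0,4), (0,6), (0,8), (0,10), (2,0), (2,10), (4,0), (4,10), (6,0), (6,10) ...
Target (A=1, B=10) not in reachable set → no.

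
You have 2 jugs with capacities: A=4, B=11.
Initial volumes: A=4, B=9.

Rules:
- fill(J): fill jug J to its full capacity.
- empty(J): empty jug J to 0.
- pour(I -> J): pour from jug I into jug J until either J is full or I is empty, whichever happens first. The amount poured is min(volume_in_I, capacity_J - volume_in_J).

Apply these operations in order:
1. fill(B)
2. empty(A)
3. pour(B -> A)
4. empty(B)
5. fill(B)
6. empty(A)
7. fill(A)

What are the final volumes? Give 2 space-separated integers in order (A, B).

Step 1: fill(B) -> (A=4 B=11)
Step 2: empty(A) -> (A=0 B=11)
Step 3: pour(B -> A) -> (A=4 B=7)
Step 4: empty(B) -> (A=4 B=0)
Step 5: fill(B) -> (A=4 B=11)
Step 6: empty(A) -> (A=0 B=11)
Step 7: fill(A) -> (A=4 B=11)

Answer: 4 11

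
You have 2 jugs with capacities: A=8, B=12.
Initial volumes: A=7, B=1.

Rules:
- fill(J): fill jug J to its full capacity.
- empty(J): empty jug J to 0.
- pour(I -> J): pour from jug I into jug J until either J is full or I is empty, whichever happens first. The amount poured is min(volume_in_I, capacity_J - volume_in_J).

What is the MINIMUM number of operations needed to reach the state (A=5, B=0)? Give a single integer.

Answer: 5

Derivation:
BFS from (A=7, B=1). One shortest path:
  1. fill(A) -> (A=8 B=1)
  2. pour(A -> B) -> (A=0 B=9)
  3. fill(A) -> (A=8 B=9)
  4. pour(A -> B) -> (A=5 B=12)
  5. empty(B) -> (A=5 B=0)
Reached target in 5 moves.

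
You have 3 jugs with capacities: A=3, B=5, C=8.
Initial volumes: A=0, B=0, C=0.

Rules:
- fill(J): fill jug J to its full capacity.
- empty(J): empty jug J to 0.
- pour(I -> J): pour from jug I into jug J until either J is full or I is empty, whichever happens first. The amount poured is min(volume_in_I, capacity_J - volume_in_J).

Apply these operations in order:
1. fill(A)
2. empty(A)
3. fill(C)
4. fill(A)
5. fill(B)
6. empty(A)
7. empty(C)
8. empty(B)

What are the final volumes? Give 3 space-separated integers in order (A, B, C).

Answer: 0 0 0

Derivation:
Step 1: fill(A) -> (A=3 B=0 C=0)
Step 2: empty(A) -> (A=0 B=0 C=0)
Step 3: fill(C) -> (A=0 B=0 C=8)
Step 4: fill(A) -> (A=3 B=0 C=8)
Step 5: fill(B) -> (A=3 B=5 C=8)
Step 6: empty(A) -> (A=0 B=5 C=8)
Step 7: empty(C) -> (A=0 B=5 C=0)
Step 8: empty(B) -> (A=0 B=0 C=0)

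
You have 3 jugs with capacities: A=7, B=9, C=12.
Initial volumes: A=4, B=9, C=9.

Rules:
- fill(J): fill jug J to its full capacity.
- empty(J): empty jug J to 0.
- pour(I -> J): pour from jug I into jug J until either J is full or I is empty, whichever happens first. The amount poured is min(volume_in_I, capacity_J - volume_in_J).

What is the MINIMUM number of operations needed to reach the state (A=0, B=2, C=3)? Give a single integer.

Answer: 6

Derivation:
BFS from (A=4, B=9, C=9). One shortest path:
  1. empty(A) -> (A=0 B=9 C=9)
  2. empty(B) -> (A=0 B=0 C=9)
  3. fill(C) -> (A=0 B=0 C=12)
  4. pour(C -> B) -> (A=0 B=9 C=3)
  5. pour(B -> A) -> (A=7 B=2 C=3)
  6. empty(A) -> (A=0 B=2 C=3)
Reached target in 6 moves.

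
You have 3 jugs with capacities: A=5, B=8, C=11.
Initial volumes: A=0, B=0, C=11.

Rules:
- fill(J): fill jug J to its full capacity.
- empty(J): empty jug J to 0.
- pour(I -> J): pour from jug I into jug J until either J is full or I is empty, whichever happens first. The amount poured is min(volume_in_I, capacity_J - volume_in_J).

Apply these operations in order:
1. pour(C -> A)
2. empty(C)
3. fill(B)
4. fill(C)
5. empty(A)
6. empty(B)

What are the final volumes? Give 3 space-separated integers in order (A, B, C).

Step 1: pour(C -> A) -> (A=5 B=0 C=6)
Step 2: empty(C) -> (A=5 B=0 C=0)
Step 3: fill(B) -> (A=5 B=8 C=0)
Step 4: fill(C) -> (A=5 B=8 C=11)
Step 5: empty(A) -> (A=0 B=8 C=11)
Step 6: empty(B) -> (A=0 B=0 C=11)

Answer: 0 0 11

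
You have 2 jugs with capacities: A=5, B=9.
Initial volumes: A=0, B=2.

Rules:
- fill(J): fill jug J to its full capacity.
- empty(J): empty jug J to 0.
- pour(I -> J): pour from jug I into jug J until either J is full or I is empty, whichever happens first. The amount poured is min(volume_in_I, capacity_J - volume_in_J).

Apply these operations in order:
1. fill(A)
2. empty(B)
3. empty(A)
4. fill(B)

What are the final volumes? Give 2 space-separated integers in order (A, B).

Answer: 0 9

Derivation:
Step 1: fill(A) -> (A=5 B=2)
Step 2: empty(B) -> (A=5 B=0)
Step 3: empty(A) -> (A=0 B=0)
Step 4: fill(B) -> (A=0 B=9)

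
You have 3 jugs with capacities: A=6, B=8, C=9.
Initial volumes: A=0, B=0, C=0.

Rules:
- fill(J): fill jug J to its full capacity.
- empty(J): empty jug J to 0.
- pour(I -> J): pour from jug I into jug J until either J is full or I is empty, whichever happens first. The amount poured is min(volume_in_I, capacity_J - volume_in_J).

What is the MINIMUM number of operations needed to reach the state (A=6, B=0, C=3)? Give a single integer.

BFS from (A=0, B=0, C=0). One shortest path:
  1. fill(C) -> (A=0 B=0 C=9)
  2. pour(C -> A) -> (A=6 B=0 C=3)
Reached target in 2 moves.

Answer: 2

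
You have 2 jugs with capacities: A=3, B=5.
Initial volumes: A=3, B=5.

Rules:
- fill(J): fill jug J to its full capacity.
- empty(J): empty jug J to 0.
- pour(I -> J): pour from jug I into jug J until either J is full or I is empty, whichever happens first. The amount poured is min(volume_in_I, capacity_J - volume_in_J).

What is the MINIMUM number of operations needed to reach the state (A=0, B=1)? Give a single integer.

Answer: 6

Derivation:
BFS from (A=3, B=5). One shortest path:
  1. empty(B) -> (A=3 B=0)
  2. pour(A -> B) -> (A=0 B=3)
  3. fill(A) -> (A=3 B=3)
  4. pour(A -> B) -> (A=1 B=5)
  5. empty(B) -> (A=1 B=0)
  6. pour(A -> B) -> (A=0 B=1)
Reached target in 6 moves.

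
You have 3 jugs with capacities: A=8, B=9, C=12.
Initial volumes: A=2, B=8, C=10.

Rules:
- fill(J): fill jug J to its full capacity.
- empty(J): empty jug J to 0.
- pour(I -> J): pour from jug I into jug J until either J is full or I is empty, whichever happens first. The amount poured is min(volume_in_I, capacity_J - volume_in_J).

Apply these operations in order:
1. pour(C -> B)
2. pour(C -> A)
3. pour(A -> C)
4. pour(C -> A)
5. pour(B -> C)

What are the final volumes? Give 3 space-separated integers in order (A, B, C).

Answer: 8 0 12

Derivation:
Step 1: pour(C -> B) -> (A=2 B=9 C=9)
Step 2: pour(C -> A) -> (A=8 B=9 C=3)
Step 3: pour(A -> C) -> (A=0 B=9 C=11)
Step 4: pour(C -> A) -> (A=8 B=9 C=3)
Step 5: pour(B -> C) -> (A=8 B=0 C=12)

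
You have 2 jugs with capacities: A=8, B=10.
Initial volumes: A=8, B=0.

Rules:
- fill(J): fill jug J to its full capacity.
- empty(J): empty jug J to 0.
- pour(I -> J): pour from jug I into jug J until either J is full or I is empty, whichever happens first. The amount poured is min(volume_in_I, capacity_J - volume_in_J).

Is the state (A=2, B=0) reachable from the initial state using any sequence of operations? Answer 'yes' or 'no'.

Answer: yes

Derivation:
BFS from (A=8, B=0):
  1. empty(A) -> (A=0 B=0)
  2. fill(B) -> (A=0 B=10)
  3. pour(B -> A) -> (A=8 B=2)
  4. empty(A) -> (A=0 B=2)
  5. pour(B -> A) -> (A=2 B=0)
Target reached → yes.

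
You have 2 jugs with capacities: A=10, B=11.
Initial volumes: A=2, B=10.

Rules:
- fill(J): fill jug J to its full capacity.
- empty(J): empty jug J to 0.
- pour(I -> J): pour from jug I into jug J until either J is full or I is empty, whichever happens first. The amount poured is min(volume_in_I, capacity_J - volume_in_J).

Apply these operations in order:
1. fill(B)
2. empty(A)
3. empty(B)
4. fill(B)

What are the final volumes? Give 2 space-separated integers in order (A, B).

Answer: 0 11

Derivation:
Step 1: fill(B) -> (A=2 B=11)
Step 2: empty(A) -> (A=0 B=11)
Step 3: empty(B) -> (A=0 B=0)
Step 4: fill(B) -> (A=0 B=11)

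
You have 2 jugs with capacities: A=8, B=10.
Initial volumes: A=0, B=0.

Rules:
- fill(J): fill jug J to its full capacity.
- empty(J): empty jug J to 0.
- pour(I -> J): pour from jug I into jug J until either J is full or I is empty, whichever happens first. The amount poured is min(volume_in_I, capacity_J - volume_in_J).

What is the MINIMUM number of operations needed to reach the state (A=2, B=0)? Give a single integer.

Answer: 4

Derivation:
BFS from (A=0, B=0). One shortest path:
  1. fill(B) -> (A=0 B=10)
  2. pour(B -> A) -> (A=8 B=2)
  3. empty(A) -> (A=0 B=2)
  4. pour(B -> A) -> (A=2 B=0)
Reached target in 4 moves.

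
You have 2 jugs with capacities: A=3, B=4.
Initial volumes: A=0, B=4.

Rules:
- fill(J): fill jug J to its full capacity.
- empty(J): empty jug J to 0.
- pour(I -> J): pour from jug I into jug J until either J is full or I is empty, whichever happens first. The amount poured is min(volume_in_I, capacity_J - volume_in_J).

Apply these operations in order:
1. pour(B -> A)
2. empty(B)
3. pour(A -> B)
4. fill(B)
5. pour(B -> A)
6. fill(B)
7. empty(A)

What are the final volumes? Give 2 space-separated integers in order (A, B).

Answer: 0 4

Derivation:
Step 1: pour(B -> A) -> (A=3 B=1)
Step 2: empty(B) -> (A=3 B=0)
Step 3: pour(A -> B) -> (A=0 B=3)
Step 4: fill(B) -> (A=0 B=4)
Step 5: pour(B -> A) -> (A=3 B=1)
Step 6: fill(B) -> (A=3 B=4)
Step 7: empty(A) -> (A=0 B=4)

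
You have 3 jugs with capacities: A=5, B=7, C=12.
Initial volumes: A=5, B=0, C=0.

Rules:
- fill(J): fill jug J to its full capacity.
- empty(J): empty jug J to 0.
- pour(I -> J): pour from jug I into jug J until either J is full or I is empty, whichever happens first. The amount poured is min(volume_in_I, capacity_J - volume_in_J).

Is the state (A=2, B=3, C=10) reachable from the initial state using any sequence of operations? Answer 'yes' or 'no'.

Answer: no

Derivation:
BFS explored all 360 reachable states.
Reachable set includes: (0,0,0), (0,0,1), (0,0,2), (0,0,3), (0,0,4), (0,0,5), (0,0,6), (0,0,7), (0,0,8), (0,0,9), (0,0,10), (0,0,11) ...
Target (A=2, B=3, C=10) not in reachable set → no.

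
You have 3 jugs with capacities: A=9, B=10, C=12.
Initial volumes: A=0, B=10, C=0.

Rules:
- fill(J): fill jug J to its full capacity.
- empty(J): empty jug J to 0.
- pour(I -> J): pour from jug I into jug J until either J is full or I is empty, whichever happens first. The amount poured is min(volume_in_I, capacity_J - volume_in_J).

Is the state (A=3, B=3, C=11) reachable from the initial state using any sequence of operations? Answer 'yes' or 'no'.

Answer: no

Derivation:
BFS explored all 638 reachable states.
Reachable set includes: (0,0,0), (0,0,1), (0,0,2), (0,0,3), (0,0,4), (0,0,5), (0,0,6), (0,0,7), (0,0,8), (0,0,9), (0,0,10), (0,0,11) ...
Target (A=3, B=3, C=11) not in reachable set → no.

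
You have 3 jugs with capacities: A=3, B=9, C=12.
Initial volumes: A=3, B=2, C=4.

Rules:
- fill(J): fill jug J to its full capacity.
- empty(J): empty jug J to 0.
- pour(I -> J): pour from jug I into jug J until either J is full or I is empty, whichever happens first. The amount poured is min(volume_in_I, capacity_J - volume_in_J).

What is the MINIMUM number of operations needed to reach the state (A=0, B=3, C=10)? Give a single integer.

BFS from (A=3, B=2, C=4). One shortest path:
  1. empty(A) -> (A=0 B=2 C=4)
  2. fill(B) -> (A=0 B=9 C=4)
  3. pour(B -> A) -> (A=3 B=6 C=4)
  4. pour(B -> C) -> (A=3 B=0 C=10)
  5. pour(A -> B) -> (A=0 B=3 C=10)
Reached target in 5 moves.

Answer: 5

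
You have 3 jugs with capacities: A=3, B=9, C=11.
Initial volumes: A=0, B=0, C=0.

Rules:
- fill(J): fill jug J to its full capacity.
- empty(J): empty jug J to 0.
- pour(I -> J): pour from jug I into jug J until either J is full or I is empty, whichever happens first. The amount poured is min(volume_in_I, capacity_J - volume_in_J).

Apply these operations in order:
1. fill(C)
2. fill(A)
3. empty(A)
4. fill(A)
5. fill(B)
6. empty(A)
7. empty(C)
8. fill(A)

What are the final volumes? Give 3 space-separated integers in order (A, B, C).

Step 1: fill(C) -> (A=0 B=0 C=11)
Step 2: fill(A) -> (A=3 B=0 C=11)
Step 3: empty(A) -> (A=0 B=0 C=11)
Step 4: fill(A) -> (A=3 B=0 C=11)
Step 5: fill(B) -> (A=3 B=9 C=11)
Step 6: empty(A) -> (A=0 B=9 C=11)
Step 7: empty(C) -> (A=0 B=9 C=0)
Step 8: fill(A) -> (A=3 B=9 C=0)

Answer: 3 9 0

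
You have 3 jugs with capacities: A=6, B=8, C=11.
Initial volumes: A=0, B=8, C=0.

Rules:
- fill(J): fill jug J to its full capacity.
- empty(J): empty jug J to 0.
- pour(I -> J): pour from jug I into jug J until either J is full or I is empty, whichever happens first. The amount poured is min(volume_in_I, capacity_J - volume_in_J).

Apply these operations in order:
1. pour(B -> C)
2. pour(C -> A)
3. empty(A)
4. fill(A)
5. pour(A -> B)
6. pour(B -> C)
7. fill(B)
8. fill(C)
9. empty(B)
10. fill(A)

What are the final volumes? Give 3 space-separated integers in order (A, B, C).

Step 1: pour(B -> C) -> (A=0 B=0 C=8)
Step 2: pour(C -> A) -> (A=6 B=0 C=2)
Step 3: empty(A) -> (A=0 B=0 C=2)
Step 4: fill(A) -> (A=6 B=0 C=2)
Step 5: pour(A -> B) -> (A=0 B=6 C=2)
Step 6: pour(B -> C) -> (A=0 B=0 C=8)
Step 7: fill(B) -> (A=0 B=8 C=8)
Step 8: fill(C) -> (A=0 B=8 C=11)
Step 9: empty(B) -> (A=0 B=0 C=11)
Step 10: fill(A) -> (A=6 B=0 C=11)

Answer: 6 0 11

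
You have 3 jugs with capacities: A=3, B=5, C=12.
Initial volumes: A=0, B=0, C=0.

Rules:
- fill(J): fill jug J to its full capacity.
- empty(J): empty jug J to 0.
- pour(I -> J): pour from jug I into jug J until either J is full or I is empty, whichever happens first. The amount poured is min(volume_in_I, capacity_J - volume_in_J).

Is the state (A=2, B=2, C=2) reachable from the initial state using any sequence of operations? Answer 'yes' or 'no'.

BFS explored all 224 reachable states.
Reachable set includes: (0,0,0), (0,0,1), (0,0,2), (0,0,3), (0,0,4), (0,0,5), (0,0,6), (0,0,7), (0,0,8), (0,0,9), (0,0,10), (0,0,11) ...
Target (A=2, B=2, C=2) not in reachable set → no.

Answer: no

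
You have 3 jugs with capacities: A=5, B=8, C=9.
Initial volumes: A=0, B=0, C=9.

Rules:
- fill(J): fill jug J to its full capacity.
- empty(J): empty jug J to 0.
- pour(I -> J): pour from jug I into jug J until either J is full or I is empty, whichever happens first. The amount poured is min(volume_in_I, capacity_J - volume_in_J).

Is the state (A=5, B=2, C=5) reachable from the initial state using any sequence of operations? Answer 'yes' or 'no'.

BFS from (A=0, B=0, C=9):
  1. fill(B) -> (A=0 B=8 C=9)
  2. pour(B -> A) -> (A=5 B=3 C=9)
  3. empty(A) -> (A=0 B=3 C=9)
  4. pour(C -> A) -> (A=5 B=3 C=4)
  5. pour(C -> B) -> (A=5 B=7 C=0)
  6. pour(A -> C) -> (A=0 B=7 C=5)
  7. pour(B -> A) -> (A=5 B=2 C=5)
Target reached → yes.

Answer: yes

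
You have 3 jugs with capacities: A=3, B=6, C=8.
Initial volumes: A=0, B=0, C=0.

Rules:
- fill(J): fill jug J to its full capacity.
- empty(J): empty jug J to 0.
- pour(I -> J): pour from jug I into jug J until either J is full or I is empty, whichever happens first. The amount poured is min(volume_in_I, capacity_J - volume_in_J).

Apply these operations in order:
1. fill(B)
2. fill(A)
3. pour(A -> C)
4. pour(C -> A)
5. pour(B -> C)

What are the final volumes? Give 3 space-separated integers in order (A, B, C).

Step 1: fill(B) -> (A=0 B=6 C=0)
Step 2: fill(A) -> (A=3 B=6 C=0)
Step 3: pour(A -> C) -> (A=0 B=6 C=3)
Step 4: pour(C -> A) -> (A=3 B=6 C=0)
Step 5: pour(B -> C) -> (A=3 B=0 C=6)

Answer: 3 0 6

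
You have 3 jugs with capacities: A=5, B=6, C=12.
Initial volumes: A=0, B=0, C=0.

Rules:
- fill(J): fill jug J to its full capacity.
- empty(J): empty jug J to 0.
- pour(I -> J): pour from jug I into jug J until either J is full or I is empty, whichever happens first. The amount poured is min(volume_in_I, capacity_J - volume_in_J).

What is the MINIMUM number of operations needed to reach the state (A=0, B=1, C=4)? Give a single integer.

Answer: 7

Derivation:
BFS from (A=0, B=0, C=0). One shortest path:
  1. fill(A) -> (A=5 B=0 C=0)
  2. pour(A -> B) -> (A=0 B=5 C=0)
  3. fill(A) -> (A=5 B=5 C=0)
  4. pour(A -> B) -> (A=4 B=6 C=0)
  5. pour(A -> C) -> (A=0 B=6 C=4)
  6. pour(B -> A) -> (A=5 B=1 C=4)
  7. empty(A) -> (A=0 B=1 C=4)
Reached target in 7 moves.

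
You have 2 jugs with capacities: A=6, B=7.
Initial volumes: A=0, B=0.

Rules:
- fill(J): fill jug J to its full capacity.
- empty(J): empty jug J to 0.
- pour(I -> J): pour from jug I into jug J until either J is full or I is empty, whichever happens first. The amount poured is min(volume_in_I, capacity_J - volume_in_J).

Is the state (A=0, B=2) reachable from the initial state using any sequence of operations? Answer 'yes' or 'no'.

Answer: yes

Derivation:
BFS from (A=0, B=0):
  1. fill(B) -> (A=0 B=7)
  2. pour(B -> A) -> (A=6 B=1)
  3. empty(A) -> (A=0 B=1)
  4. pour(B -> A) -> (A=1 B=0)
  5. fill(B) -> (A=1 B=7)
  6. pour(B -> A) -> (A=6 B=2)
  7. empty(A) -> (A=0 B=2)
Target reached → yes.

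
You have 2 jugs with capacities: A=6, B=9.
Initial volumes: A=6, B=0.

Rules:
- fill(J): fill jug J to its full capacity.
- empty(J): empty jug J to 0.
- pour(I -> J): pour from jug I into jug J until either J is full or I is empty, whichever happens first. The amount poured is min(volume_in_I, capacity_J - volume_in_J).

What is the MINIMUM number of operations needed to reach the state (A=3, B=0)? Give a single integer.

Answer: 4

Derivation:
BFS from (A=6, B=0). One shortest path:
  1. pour(A -> B) -> (A=0 B=6)
  2. fill(A) -> (A=6 B=6)
  3. pour(A -> B) -> (A=3 B=9)
  4. empty(B) -> (A=3 B=0)
Reached target in 4 moves.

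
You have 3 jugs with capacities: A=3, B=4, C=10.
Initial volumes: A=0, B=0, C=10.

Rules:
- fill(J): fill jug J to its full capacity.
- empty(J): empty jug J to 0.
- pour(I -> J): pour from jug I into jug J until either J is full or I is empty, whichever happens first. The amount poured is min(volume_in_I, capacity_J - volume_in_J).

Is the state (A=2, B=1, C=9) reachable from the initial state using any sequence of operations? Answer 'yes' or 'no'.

BFS explored all 166 reachable states.
Reachable set includes: (0,0,0), (0,0,1), (0,0,2), (0,0,3), (0,0,4), (0,0,5), (0,0,6), (0,0,7), (0,0,8), (0,0,9), (0,0,10), (0,1,0) ...
Target (A=2, B=1, C=9) not in reachable set → no.

Answer: no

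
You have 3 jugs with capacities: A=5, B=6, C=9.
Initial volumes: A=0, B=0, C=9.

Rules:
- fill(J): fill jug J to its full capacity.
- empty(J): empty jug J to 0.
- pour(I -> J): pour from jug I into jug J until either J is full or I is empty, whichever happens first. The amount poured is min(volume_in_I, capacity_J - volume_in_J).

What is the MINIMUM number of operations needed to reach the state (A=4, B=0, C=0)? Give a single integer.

Answer: 3

Derivation:
BFS from (A=0, B=0, C=9). One shortest path:
  1. pour(C -> A) -> (A=5 B=0 C=4)
  2. empty(A) -> (A=0 B=0 C=4)
  3. pour(C -> A) -> (A=4 B=0 C=0)
Reached target in 3 moves.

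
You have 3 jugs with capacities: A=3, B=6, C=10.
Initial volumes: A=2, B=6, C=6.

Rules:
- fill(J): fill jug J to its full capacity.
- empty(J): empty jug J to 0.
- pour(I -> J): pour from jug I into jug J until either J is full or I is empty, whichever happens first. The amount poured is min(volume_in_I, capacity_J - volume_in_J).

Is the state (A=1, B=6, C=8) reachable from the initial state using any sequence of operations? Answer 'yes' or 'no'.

Answer: yes

Derivation:
BFS from (A=2, B=6, C=6):
  1. empty(B) -> (A=2 B=0 C=6)
  2. pour(A -> C) -> (A=0 B=0 C=8)
  3. fill(A) -> (A=3 B=0 C=8)
  4. pour(A -> C) -> (A=1 B=0 C=10)
  5. pour(C -> B) -> (A=1 B=6 C=4)
  6. empty(B) -> (A=1 B=0 C=4)
  7. pour(C -> B) -> (A=1 B=4 C=0)
  8. fill(C) -> (A=1 B=4 C=10)
  9. pour(C -> B) -> (A=1 B=6 C=8)
Target reached → yes.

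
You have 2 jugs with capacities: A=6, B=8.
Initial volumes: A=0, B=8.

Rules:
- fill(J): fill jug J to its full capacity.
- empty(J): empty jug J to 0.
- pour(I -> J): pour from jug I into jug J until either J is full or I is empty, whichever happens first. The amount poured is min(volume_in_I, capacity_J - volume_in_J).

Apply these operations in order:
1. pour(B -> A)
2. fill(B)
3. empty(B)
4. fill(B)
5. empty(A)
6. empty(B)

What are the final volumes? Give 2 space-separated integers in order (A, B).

Step 1: pour(B -> A) -> (A=6 B=2)
Step 2: fill(B) -> (A=6 B=8)
Step 3: empty(B) -> (A=6 B=0)
Step 4: fill(B) -> (A=6 B=8)
Step 5: empty(A) -> (A=0 B=8)
Step 6: empty(B) -> (A=0 B=0)

Answer: 0 0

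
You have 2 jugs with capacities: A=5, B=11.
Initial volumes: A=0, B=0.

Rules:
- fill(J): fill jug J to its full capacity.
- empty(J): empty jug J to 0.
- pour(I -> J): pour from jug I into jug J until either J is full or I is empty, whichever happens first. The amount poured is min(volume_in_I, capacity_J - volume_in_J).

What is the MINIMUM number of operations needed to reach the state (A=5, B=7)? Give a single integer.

Answer: 8

Derivation:
BFS from (A=0, B=0). One shortest path:
  1. fill(B) -> (A=0 B=11)
  2. pour(B -> A) -> (A=5 B=6)
  3. empty(A) -> (A=0 B=6)
  4. pour(B -> A) -> (A=5 B=1)
  5. empty(A) -> (A=0 B=1)
  6. pour(B -> A) -> (A=1 B=0)
  7. fill(B) -> (A=1 B=11)
  8. pour(B -> A) -> (A=5 B=7)
Reached target in 8 moves.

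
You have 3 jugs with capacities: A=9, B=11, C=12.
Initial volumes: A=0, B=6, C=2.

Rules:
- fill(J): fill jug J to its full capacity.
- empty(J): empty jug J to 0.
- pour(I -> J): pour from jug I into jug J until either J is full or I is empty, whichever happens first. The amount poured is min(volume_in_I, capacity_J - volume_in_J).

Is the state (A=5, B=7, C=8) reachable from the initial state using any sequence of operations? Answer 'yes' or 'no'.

BFS explored all 680 reachable states.
Reachable set includes: (0,0,0), (0,0,1), (0,0,2), (0,0,3), (0,0,4), (0,0,5), (0,0,6), (0,0,7), (0,0,8), (0,0,9), (0,0,10), (0,0,11) ...
Target (A=5, B=7, C=8) not in reachable set → no.

Answer: no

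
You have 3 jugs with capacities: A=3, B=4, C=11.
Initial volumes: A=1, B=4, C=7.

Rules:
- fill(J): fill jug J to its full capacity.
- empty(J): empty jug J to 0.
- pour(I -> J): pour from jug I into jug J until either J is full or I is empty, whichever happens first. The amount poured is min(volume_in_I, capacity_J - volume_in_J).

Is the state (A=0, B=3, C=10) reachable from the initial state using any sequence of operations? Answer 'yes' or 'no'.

Answer: yes

Derivation:
BFS from (A=1, B=4, C=7):
  1. fill(A) -> (A=3 B=4 C=7)
  2. empty(B) -> (A=3 B=0 C=7)
  3. pour(A -> B) -> (A=0 B=3 C=7)
  4. fill(A) -> (A=3 B=3 C=7)
  5. pour(A -> C) -> (A=0 B=3 C=10)
Target reached → yes.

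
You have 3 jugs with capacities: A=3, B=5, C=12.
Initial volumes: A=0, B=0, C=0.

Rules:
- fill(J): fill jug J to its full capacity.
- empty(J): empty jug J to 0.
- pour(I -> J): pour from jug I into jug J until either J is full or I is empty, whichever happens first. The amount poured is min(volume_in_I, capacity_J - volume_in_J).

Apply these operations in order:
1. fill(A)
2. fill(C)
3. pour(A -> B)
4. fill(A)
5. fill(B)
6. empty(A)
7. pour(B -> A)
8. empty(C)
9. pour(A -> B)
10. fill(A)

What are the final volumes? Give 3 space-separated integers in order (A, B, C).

Answer: 3 5 0

Derivation:
Step 1: fill(A) -> (A=3 B=0 C=0)
Step 2: fill(C) -> (A=3 B=0 C=12)
Step 3: pour(A -> B) -> (A=0 B=3 C=12)
Step 4: fill(A) -> (A=3 B=3 C=12)
Step 5: fill(B) -> (A=3 B=5 C=12)
Step 6: empty(A) -> (A=0 B=5 C=12)
Step 7: pour(B -> A) -> (A=3 B=2 C=12)
Step 8: empty(C) -> (A=3 B=2 C=0)
Step 9: pour(A -> B) -> (A=0 B=5 C=0)
Step 10: fill(A) -> (A=3 B=5 C=0)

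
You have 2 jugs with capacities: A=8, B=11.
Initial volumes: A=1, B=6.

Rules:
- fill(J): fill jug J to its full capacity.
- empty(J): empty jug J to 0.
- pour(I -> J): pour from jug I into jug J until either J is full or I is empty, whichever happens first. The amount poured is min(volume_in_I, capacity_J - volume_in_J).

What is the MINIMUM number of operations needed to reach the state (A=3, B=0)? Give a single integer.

BFS from (A=1, B=6). One shortest path:
  1. fill(A) -> (A=8 B=6)
  2. pour(A -> B) -> (A=3 B=11)
  3. empty(B) -> (A=3 B=0)
Reached target in 3 moves.

Answer: 3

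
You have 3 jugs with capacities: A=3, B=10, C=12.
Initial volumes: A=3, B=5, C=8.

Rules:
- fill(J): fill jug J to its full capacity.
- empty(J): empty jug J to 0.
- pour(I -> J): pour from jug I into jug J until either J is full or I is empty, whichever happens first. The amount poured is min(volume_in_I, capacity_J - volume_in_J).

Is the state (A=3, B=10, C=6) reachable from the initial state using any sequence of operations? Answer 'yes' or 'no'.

Answer: yes

Derivation:
BFS from (A=3, B=5, C=8):
  1. pour(A -> B) -> (A=0 B=8 C=8)
  2. fill(A) -> (A=3 B=8 C=8)
  3. pour(C -> B) -> (A=3 B=10 C=6)
Target reached → yes.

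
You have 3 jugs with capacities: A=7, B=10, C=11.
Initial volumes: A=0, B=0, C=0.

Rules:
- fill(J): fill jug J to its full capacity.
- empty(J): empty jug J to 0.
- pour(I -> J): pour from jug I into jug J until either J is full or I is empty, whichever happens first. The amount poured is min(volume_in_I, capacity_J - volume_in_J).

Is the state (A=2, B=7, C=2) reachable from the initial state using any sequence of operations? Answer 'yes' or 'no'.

BFS explored all 516 reachable states.
Reachable set includes: (0,0,0), (0,0,1), (0,0,2), (0,0,3), (0,0,4), (0,0,5), (0,0,6), (0,0,7), (0,0,8), (0,0,9), (0,0,10), (0,0,11) ...
Target (A=2, B=7, C=2) not in reachable set → no.

Answer: no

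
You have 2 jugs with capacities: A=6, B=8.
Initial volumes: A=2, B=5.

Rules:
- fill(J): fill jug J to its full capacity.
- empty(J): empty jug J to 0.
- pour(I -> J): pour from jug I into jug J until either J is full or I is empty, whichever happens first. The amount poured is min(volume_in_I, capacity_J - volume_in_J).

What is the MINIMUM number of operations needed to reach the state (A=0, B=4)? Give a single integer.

Answer: 3

Derivation:
BFS from (A=2, B=5). One shortest path:
  1. fill(B) -> (A=2 B=8)
  2. pour(B -> A) -> (A=6 B=4)
  3. empty(A) -> (A=0 B=4)
Reached target in 3 moves.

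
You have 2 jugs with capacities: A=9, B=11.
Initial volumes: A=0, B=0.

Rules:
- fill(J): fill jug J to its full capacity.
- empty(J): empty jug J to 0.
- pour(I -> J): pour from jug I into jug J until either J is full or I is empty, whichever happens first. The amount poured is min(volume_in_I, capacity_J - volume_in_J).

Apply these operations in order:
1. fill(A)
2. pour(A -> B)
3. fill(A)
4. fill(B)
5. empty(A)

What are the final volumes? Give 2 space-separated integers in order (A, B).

Step 1: fill(A) -> (A=9 B=0)
Step 2: pour(A -> B) -> (A=0 B=9)
Step 3: fill(A) -> (A=9 B=9)
Step 4: fill(B) -> (A=9 B=11)
Step 5: empty(A) -> (A=0 B=11)

Answer: 0 11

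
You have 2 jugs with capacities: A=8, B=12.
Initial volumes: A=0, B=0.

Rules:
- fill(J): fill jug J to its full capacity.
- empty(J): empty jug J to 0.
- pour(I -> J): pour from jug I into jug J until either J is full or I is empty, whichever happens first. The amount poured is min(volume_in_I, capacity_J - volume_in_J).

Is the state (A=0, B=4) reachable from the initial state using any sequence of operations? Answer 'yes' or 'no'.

BFS from (A=0, B=0):
  1. fill(B) -> (A=0 B=12)
  2. pour(B -> A) -> (A=8 B=4)
  3. empty(A) -> (A=0 B=4)
Target reached → yes.

Answer: yes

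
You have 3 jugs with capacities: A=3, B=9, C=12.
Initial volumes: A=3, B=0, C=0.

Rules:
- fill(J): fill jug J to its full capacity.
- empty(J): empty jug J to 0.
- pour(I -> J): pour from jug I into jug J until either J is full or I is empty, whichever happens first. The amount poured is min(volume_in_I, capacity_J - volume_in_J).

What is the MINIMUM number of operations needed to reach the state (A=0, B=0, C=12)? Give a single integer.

Answer: 2

Derivation:
BFS from (A=3, B=0, C=0). One shortest path:
  1. empty(A) -> (A=0 B=0 C=0)
  2. fill(C) -> (A=0 B=0 C=12)
Reached target in 2 moves.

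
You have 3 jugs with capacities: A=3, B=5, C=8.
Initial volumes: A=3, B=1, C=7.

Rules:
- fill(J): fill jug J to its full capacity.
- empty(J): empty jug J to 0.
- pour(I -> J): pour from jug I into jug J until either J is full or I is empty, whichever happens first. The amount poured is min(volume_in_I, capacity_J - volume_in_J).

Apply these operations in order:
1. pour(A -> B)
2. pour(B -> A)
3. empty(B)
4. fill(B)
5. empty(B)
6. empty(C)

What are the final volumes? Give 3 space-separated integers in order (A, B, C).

Step 1: pour(A -> B) -> (A=0 B=4 C=7)
Step 2: pour(B -> A) -> (A=3 B=1 C=7)
Step 3: empty(B) -> (A=3 B=0 C=7)
Step 4: fill(B) -> (A=3 B=5 C=7)
Step 5: empty(B) -> (A=3 B=0 C=7)
Step 6: empty(C) -> (A=3 B=0 C=0)

Answer: 3 0 0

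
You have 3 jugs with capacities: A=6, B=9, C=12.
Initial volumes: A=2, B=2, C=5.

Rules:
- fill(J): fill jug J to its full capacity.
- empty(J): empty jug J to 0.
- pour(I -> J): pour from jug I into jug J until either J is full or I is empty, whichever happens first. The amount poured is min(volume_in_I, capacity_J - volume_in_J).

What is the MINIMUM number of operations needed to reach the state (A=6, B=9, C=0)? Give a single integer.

Answer: 3

Derivation:
BFS from (A=2, B=2, C=5). One shortest path:
  1. fill(A) -> (A=6 B=2 C=5)
  2. fill(B) -> (A=6 B=9 C=5)
  3. empty(C) -> (A=6 B=9 C=0)
Reached target in 3 moves.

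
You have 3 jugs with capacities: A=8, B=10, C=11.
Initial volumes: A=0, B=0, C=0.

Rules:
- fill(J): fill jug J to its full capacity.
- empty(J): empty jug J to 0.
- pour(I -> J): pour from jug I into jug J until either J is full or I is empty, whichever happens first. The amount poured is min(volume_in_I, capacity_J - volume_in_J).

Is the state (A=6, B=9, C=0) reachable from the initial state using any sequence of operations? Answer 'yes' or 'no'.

Answer: yes

Derivation:
BFS from (A=0, B=0, C=0):
  1. fill(A) -> (A=8 B=0 C=0)
  2. fill(B) -> (A=8 B=10 C=0)
  3. pour(B -> C) -> (A=8 B=0 C=10)
  4. pour(A -> B) -> (A=0 B=8 C=10)
  5. fill(A) -> (A=8 B=8 C=10)
  6. pour(A -> B) -> (A=6 B=10 C=10)
  7. pour(B -> C) -> (A=6 B=9 C=11)
  8. empty(C) -> (A=6 B=9 C=0)
Target reached → yes.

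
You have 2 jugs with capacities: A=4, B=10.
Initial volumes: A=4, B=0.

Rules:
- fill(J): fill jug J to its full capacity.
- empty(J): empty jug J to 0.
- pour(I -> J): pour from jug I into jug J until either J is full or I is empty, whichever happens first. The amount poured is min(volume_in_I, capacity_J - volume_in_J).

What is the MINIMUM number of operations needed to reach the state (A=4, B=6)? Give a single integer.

Answer: 3

Derivation:
BFS from (A=4, B=0). One shortest path:
  1. empty(A) -> (A=0 B=0)
  2. fill(B) -> (A=0 B=10)
  3. pour(B -> A) -> (A=4 B=6)
Reached target in 3 moves.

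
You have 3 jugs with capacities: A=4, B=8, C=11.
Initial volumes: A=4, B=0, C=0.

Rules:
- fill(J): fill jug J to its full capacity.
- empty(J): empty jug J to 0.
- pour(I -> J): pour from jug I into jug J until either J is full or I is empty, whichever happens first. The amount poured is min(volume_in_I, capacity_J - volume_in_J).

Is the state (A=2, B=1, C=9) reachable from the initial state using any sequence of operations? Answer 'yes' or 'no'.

BFS explored all 330 reachable states.
Reachable set includes: (0,0,0), (0,0,1), (0,0,2), (0,0,3), (0,0,4), (0,0,5), (0,0,6), (0,0,7), (0,0,8), (0,0,9), (0,0,10), (0,0,11) ...
Target (A=2, B=1, C=9) not in reachable set → no.

Answer: no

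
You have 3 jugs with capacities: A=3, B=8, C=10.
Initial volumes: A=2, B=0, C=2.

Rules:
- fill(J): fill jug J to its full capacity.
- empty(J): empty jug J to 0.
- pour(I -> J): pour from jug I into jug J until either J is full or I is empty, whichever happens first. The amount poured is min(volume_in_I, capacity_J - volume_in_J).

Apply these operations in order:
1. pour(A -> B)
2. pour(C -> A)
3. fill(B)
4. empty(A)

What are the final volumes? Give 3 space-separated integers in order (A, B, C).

Answer: 0 8 0

Derivation:
Step 1: pour(A -> B) -> (A=0 B=2 C=2)
Step 2: pour(C -> A) -> (A=2 B=2 C=0)
Step 3: fill(B) -> (A=2 B=8 C=0)
Step 4: empty(A) -> (A=0 B=8 C=0)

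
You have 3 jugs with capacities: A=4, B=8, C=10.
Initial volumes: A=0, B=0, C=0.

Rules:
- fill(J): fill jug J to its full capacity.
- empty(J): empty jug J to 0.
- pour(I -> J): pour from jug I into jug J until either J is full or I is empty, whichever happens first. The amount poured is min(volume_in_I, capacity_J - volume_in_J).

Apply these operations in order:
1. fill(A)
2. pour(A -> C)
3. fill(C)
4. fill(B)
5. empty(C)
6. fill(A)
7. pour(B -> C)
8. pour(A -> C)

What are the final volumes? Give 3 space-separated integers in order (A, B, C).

Answer: 2 0 10

Derivation:
Step 1: fill(A) -> (A=4 B=0 C=0)
Step 2: pour(A -> C) -> (A=0 B=0 C=4)
Step 3: fill(C) -> (A=0 B=0 C=10)
Step 4: fill(B) -> (A=0 B=8 C=10)
Step 5: empty(C) -> (A=0 B=8 C=0)
Step 6: fill(A) -> (A=4 B=8 C=0)
Step 7: pour(B -> C) -> (A=4 B=0 C=8)
Step 8: pour(A -> C) -> (A=2 B=0 C=10)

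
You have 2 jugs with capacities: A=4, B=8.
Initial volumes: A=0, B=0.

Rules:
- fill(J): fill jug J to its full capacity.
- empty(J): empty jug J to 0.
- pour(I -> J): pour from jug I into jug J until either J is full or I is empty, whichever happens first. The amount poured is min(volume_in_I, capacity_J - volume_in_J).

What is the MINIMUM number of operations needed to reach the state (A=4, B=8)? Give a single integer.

Answer: 2

Derivation:
BFS from (A=0, B=0). One shortest path:
  1. fill(A) -> (A=4 B=0)
  2. fill(B) -> (A=4 B=8)
Reached target in 2 moves.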